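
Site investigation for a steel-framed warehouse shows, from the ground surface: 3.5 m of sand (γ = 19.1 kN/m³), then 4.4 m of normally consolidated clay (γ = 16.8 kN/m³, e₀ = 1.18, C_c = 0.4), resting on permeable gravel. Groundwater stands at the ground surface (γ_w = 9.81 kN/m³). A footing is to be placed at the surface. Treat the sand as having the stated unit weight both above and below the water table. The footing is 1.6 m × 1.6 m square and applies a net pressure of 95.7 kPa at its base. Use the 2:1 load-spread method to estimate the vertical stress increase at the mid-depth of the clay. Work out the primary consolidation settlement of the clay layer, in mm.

S_c ≈ 32.1 mm

Mid-depth of clay below the ground surface: z = 3.5 + 4.4/2 = 5.7 m.
Total vertical stress at mid-clay: σ_v = 19.1×3.5 + 16.8×2.2 = 103.81 kPa.
Pore pressure: u = 9.81×(5.7 − 0) = 55.917 kPa.
Initial effective stress: σ'_0 = σ_v − u = 103.81 − 55.917 = 47.893 kPa.
Stress increase at mid-clay by the 2:1 spreading method:
Δσ = qBL/((B+z)(L+z)) = 95.7×1.6×1.6/((1.6+5.7)(1.6+5.7)) = 4.5973 kPa
Final effective stress: σ'_f = σ'_0 + Δσ = 47.893 + 4.5973 = 52.49 kPa.
Normally consolidated clay, so the full stress increment lies on the virgin compression line:
S_c = C_c·H/(1+e₀)·log₁₀(σ'_f/σ'_0) = 0.4×4.4/(1+1.18)×log₁₀(52.49/47.893)
    = 0.80734 × 0.039805 = 0.03214 m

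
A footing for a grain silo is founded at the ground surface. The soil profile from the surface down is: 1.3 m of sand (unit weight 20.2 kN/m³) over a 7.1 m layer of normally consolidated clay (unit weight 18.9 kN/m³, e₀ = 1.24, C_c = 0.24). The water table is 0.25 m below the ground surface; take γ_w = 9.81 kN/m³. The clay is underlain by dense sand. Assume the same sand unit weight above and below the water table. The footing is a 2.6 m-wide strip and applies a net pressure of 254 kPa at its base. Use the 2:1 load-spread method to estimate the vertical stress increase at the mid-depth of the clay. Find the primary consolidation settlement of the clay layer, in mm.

S_c ≈ 345 mm

Mid-depth of clay below the ground surface: z = 1.3 + 7.1/2 = 4.85 m.
Total vertical stress at mid-clay: σ_v = 20.2×1.3 + 18.9×3.55 = 93.355 kPa.
Pore pressure: u = 9.81×(4.85 − 0.25) = 45.126 kPa.
Initial effective stress: σ'_0 = σ_v − u = 93.355 − 45.126 = 48.229 kPa.
Stress increase at mid-clay by the 2:1 spreading method:
Δσ = qB/(B+z) = 254×2.6/(2.6+4.85) = 88.644 kPa
Final effective stress: σ'_f = σ'_0 + Δσ = 48.229 + 88.644 = 136.87 kPa.
Normally consolidated clay, so the full stress increment lies on the virgin compression line:
S_c = C_c·H/(1+e₀)·log₁₀(σ'_f/σ'_0) = 0.24×7.1/(1+1.24)×log₁₀(136.87/48.229)
    = 0.76071 × 0.453 = 0.3446 m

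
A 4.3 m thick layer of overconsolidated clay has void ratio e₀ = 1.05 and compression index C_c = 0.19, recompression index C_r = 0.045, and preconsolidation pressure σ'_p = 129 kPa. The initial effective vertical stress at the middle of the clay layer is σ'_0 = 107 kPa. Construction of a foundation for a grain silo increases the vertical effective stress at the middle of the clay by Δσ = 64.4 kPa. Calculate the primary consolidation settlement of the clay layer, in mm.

S_c ≈ 56.9 mm

Final effective stress: σ'_f = 107 + 64.4 = 171.4 kPa.
σ'_f = 171.4 > σ'_p = 129 kPa, so the stress path crosses the preconsolidation pressure — recompression up to σ'_p, then virgin compression beyond:
S_c = H/(1+e₀)·[C_r·log₁₀(σ'_p/σ'_0) + C_c·log₁₀(σ'_f/σ'_p)]
    = 4.3/2.05 × [0.045×log₁₀(129/107) + 0.19×log₁₀(171.4/129)]
    = 2.0976 × [0.0036543 + 0.02345] = 0.05685 m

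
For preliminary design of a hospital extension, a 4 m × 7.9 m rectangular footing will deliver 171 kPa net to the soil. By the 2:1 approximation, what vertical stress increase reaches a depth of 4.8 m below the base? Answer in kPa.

Δσ_z ≈ 48.4 kPa

By the 2:1 method the load spreads at 1 horizontal : 2 vertical, so at depth z the loaded area has grown by z in each plan dimension:
Δσ = qBL/((B+z)(L+z)) = 171×4×7.9/((4+4.8)(7.9+4.8)) = 48.35 kPa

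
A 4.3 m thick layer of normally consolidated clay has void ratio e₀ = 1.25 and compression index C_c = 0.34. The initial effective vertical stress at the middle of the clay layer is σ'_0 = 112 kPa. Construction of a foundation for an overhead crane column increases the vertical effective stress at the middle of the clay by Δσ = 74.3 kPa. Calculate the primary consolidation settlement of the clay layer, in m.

S_c ≈ 0.144 m

Final effective stress: σ'_f = σ'_0 + Δσ = 112 + 74.3 = 186.3 kPa.
Normally consolidated clay, so the full stress increment lies on the virgin compression line:
S_c = C_c·H/(1+e₀)·log₁₀(σ'_f/σ'_0) = 0.34×4.3/(1+1.25)×log₁₀(186.3/112)
    = 0.64978 × 0.22099 = 0.1436 m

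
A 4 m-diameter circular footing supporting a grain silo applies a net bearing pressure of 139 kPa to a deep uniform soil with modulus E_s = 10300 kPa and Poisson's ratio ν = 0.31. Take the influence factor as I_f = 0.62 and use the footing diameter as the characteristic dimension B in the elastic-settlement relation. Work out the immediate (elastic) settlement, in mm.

Immediate (elastic) settlement: S_e = q·B·(1−ν²)/E_s · I_f.
S_e = 139 × 4 × (1 − 0.31²) / 10300 × 0.62
    = 139 × 4 × 0.9039 / 10300 × 0.62
    = 0.03025 m = 30.25 mm

S_e ≈ 30.3 mm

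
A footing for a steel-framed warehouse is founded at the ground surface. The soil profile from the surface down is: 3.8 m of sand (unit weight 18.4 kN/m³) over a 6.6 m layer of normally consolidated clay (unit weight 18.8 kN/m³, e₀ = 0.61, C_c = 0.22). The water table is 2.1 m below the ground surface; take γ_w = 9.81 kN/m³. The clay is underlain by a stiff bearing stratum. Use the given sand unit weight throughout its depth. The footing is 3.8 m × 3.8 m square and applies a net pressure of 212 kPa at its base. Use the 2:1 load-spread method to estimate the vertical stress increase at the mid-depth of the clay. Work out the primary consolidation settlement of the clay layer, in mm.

Mid-depth of clay below the ground surface: z = 3.8 + 6.6/2 = 7.1 m.
Total vertical stress at mid-clay: σ_v = 18.4×3.8 + 18.8×3.3 = 131.96 kPa.
Pore pressure: u = 9.81×(7.1 − 2.1) = 49.05 kPa.
Initial effective stress: σ'_0 = σ_v − u = 131.96 − 49.05 = 82.91 kPa.
Stress increase at mid-clay by the 2:1 spreading method:
Δσ = qBL/((B+z)(L+z)) = 212×3.8×3.8/((3.8+7.1)(3.8+7.1)) = 25.766 kPa
Final effective stress: σ'_f = σ'_0 + Δσ = 82.91 + 25.766 = 108.68 kPa.
Normally consolidated clay, so the full stress increment lies on the virgin compression line:
S_c = C_c·H/(1+e₀)·log₁₀(σ'_f/σ'_0) = 0.22×6.6/(1+0.61)×log₁₀(108.68/82.91)
    = 0.90186 × 0.11754 = 0.106 m

S_c ≈ 106 mm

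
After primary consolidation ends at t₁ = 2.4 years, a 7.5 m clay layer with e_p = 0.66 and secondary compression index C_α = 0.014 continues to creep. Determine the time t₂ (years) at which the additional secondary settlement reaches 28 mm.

t₂ ≈ 6.65 years

S_s = C_α·H/(1+e_p)·log₁₀(t₂/t₁) ⇒ log₁₀(t₂/t₁) = S_s·(1+e_p)/(C_α·H).
log₁₀(t₂/t₁) = 0.028 × (1+0.66) / (0.014×7.5) = 0.4427
t₂ = t₁ × 10^0.4427 = 2.4 × 2.771 = 6.651 years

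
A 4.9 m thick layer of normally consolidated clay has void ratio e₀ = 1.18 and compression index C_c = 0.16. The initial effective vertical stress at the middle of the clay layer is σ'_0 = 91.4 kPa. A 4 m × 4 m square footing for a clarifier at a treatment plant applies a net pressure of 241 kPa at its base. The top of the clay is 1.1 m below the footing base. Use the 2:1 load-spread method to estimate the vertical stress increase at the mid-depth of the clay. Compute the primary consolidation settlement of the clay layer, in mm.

S_c ≈ 86.5 mm

Mid-depth of clay below the footing base: z = 1.1 + 4.9/2 = 3.55 m.
Stress increase at mid-clay by the 2:1 spreading method:
Δσ = qBL/((B+z)(L+z)) = 241×4×4/((4+3.55)(4+3.55)) = 67.646 kPa
Final effective stress: σ'_f = σ'_0 + Δσ = 91.4 + 67.646 = 159.05 kPa.
Normally consolidated clay, so the full stress increment lies on the virgin compression line:
S_c = C_c·H/(1+e₀)·log₁₀(σ'_f/σ'_0) = 0.16×4.9/(1+1.18)×log₁₀(159.05/91.4)
    = 0.35963 × 0.24059 = 0.08652 m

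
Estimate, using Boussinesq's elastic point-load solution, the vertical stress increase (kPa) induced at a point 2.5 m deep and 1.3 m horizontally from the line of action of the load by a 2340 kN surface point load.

Δσ_z ≈ 98.3 kPa

Boussinesq vertical stress below a point load on an elastic half-space:
Δσ_z = 3P/(2πz²) · [1 + (r/z)²]^(−5/2)
r/z = 1.3/2.5 = 0.52; [1+(r/z)²]^(−5/2) = 0.54973.
Δσ_z = 3×2340/(2π×2.5²) × 0.54973 = 178.76 × 0.54973 = 98.27 kPa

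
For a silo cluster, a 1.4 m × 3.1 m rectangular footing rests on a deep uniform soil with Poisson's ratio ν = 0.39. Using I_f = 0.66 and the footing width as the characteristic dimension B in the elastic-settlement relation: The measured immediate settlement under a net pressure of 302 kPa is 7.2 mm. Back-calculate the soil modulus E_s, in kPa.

S_e = q·B·(1−ν²)/E_s · I_f  ⇒  E_s = q·B·(1−ν²)·I_f / S_e.
E_s = 302 × 1.4 × 0.8479 × 0.66 / 0.0072 = 32860 kPa

E_s ≈ 32900 kPa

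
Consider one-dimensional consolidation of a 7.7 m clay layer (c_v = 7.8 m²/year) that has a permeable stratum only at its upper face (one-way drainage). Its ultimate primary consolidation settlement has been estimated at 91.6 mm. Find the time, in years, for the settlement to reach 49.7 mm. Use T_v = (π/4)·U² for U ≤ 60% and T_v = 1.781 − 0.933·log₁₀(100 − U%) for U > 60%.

Drainage path length: H_d = H = 7.7 m (single drainage).
U = S(t)/S_ult = 49.7/91.6 = 0.5426.
U ≤ 60%: T_v = (π/4)·U² = (π/4)×0.54258² = 0.23121.
t = T_v·H_d²/c_v = 0.23121×7.7²/7.8 = 1.757 years.

t ≈ 1.76 years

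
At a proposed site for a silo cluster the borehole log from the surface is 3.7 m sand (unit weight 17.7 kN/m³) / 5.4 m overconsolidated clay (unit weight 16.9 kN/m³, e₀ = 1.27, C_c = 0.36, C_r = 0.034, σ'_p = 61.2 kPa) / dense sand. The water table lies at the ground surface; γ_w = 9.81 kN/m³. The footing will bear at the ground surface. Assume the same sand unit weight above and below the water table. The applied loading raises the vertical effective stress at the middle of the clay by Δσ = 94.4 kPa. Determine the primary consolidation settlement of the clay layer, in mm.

S_c ≈ 323 mm

Mid-depth of clay below the ground surface: z = 3.7 + 5.4/2 = 6.4 m.
Total vertical stress at mid-clay: σ_v = 17.7×3.7 + 16.9×2.7 = 111.12 kPa.
Pore pressure: u = 9.81×(6.4 − 0) = 62.784 kPa.
Initial effective stress: σ'_0 = σ_v − u = 111.12 − 62.784 = 48.336 kPa.
Final effective stress: σ'_f = 48.336 + 94.4 = 142.74 kPa.
σ'_f = 142.74 > σ'_p = 61.2 kPa, so the stress path crosses the preconsolidation pressure — recompression up to σ'_p, then virgin compression beyond:
S_c = H/(1+e₀)·[C_r·log₁₀(σ'_p/σ'_0) + C_c·log₁₀(σ'_f/σ'_p)]
    = 5.4/2.27 × [0.034×log₁₀(61.2/48.336) + 0.36×log₁₀(142.74/61.2)]
    = 2.3789 × [0.0034843 + 0.13241] = 0.3233 m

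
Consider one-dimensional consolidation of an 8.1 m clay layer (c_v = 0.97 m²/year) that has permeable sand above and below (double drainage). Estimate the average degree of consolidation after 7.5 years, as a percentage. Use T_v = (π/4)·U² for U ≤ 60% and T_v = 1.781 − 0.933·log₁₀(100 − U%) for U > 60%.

U ≈ 72.9 %

Drainage path length: H_d = H/2 = 4.05 m (double drainage).
T_v = c_v·t/H_d² = 0.97×7.5/4.05² = 0.44353.
T_v = 0.44353 corresponds to the U > 60% branch:
U = 1 − 10^((1.781 − T_v)/0.933)/100 = 0.7287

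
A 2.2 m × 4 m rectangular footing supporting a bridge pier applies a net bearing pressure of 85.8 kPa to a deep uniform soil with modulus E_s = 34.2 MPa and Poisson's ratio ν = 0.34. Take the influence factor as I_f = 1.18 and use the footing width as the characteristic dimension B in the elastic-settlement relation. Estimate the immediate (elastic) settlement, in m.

S_e ≈ 0.00576 m

Immediate (elastic) settlement: S_e = q·B·(1−ν²)/E_s · I_f.
E_s = 34.2 MPa = 34200 kPa.
S_e = 85.8 × 2.2 × (1 − 0.34²) / 34200 × 1.18
    = 85.8 × 2.2 × 0.8844 / 34200 × 1.18
    = 0.00576 m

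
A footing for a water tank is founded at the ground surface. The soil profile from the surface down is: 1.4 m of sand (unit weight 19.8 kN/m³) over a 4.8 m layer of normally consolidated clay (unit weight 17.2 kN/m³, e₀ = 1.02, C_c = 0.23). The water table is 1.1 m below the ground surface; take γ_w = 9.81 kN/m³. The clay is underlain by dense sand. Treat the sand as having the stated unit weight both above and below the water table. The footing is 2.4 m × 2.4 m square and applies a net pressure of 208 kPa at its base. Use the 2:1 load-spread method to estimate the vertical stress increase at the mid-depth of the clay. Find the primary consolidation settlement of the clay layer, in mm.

S_c ≈ 131 mm

Mid-depth of clay below the ground surface: z = 1.4 + 4.8/2 = 3.8 m.
Total vertical stress at mid-clay: σ_v = 19.8×1.4 + 17.2×2.4 = 69 kPa.
Pore pressure: u = 9.81×(3.8 − 1.1) = 26.487 kPa.
Initial effective stress: σ'_0 = σ_v − u = 69 − 26.487 = 42.513 kPa.
Stress increase at mid-clay by the 2:1 spreading method:
Δσ = qBL/((B+z)(L+z)) = 208×2.4×2.4/((2.4+3.8)(2.4+3.8)) = 31.168 kPa
Final effective stress: σ'_f = σ'_0 + Δσ = 42.513 + 31.168 = 73.681 kPa.
Normally consolidated clay, so the full stress increment lies on the virgin compression line:
S_c = C_c·H/(1+e₀)·log₁₀(σ'_f/σ'_0) = 0.23×4.8/(1+1.02)×log₁₀(73.681/42.513)
    = 0.54653 × 0.23883 = 0.1305 m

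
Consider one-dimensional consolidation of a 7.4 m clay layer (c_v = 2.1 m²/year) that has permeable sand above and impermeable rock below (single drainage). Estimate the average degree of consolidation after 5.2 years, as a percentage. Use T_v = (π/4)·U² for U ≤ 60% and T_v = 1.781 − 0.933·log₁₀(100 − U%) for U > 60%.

U ≈ 50.4 %

Drainage path length: H_d = H = 7.4 m (single drainage).
T_v = c_v·t/H_d² = 2.1×5.2/7.4² = 0.19942.
T_v = 0.19942 corresponds to the U ≤ 60% branch:
U = √(4T_v/π) = 0.5039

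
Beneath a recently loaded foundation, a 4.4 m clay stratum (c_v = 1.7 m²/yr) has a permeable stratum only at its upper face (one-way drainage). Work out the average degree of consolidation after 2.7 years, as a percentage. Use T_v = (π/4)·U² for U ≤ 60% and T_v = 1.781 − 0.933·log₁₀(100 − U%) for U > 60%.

U ≈ 54.9 %

Drainage path length: H_d = H = 4.4 m (single drainage).
T_v = c_v·t/H_d² = 1.7×2.7/4.4² = 0.23709.
T_v = 0.23709 corresponds to the U ≤ 60% branch:
U = √(4T_v/π) = 0.5494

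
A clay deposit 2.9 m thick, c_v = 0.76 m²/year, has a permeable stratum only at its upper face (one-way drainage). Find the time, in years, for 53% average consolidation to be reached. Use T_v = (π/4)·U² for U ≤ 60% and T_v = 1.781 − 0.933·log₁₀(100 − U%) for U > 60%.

t ≈ 2.44 years

Drainage path length: H_d = H = 2.9 m (single drainage).
U ≤ 60%: T_v = (π/4)·U² = (π/4)×0.53² = 0.22062.
t = T_v·H_d²/c_v = 0.22062×2.9²/0.76 = 2.441 years.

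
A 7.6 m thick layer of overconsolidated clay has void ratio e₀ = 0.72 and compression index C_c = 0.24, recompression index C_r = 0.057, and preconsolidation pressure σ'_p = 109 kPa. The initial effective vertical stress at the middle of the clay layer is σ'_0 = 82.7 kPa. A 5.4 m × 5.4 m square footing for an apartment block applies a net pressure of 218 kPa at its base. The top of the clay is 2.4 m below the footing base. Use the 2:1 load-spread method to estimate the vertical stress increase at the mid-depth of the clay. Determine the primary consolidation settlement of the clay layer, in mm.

S_c ≈ 111 mm

Mid-depth of clay below the footing base: z = 2.4 + 7.6/2 = 6.2 m.
Stress increase at mid-clay by the 2:1 spreading method:
Δσ = qBL/((B+z)(L+z)) = 218×5.4×5.4/((5.4+6.2)(5.4+6.2)) = 47.242 kPa
Final effective stress: σ'_f = 82.7 + 47.242 = 129.94 kPa.
σ'_f = 129.94 > σ'_p = 109 kPa, so the stress path crosses the preconsolidation pressure — recompression up to σ'_p, then virgin compression beyond:
S_c = H/(1+e₀)·[C_r·log₁₀(σ'_p/σ'_0) + C_c·log₁₀(σ'_f/σ'_p)]
    = 7.6/1.72 × [0.057×log₁₀(109/82.7) + 0.24×log₁₀(129.94/109)]
    = 4.4186 × [0.0068355 + 0.018316] = 0.1111 m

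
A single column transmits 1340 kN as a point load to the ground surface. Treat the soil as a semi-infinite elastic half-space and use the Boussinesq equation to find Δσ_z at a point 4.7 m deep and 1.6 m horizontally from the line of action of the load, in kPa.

Δσ_z ≈ 22 kPa

Boussinesq vertical stress below a point load on an elastic half-space:
Δσ_z = 3P/(2πz²) · [1 + (r/z)²]^(−5/2)
r/z = 1.6/4.7 = 0.34043; [1+(r/z)²]^(−5/2) = 0.76023.
Δσ_z = 3×1340/(2π×4.7²) × 0.76023 = 28.963 × 0.76023 = 22.02 kPa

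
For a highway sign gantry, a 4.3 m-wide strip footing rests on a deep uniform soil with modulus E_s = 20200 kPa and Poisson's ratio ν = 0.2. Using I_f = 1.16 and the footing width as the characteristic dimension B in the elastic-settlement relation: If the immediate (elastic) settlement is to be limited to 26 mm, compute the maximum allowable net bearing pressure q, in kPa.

q ≈ 110 kPa

S_e = q·B·(1−ν²)/E_s · I_f  ⇒  q = S_e·E_s / (B·(1−ν²)·I_f).
q = 0.026 × 20200 / (4.3 × 0.96 × 1.16) = 109.7 kPa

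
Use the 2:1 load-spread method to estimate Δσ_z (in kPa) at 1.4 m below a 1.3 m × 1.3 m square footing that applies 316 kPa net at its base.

Δσ_z ≈ 73.3 kPa

By the 2:1 method the load spreads at 1 horizontal : 2 vertical, so at depth z the loaded area has grown by z in each plan dimension:
Δσ = qBL/((B+z)(L+z)) = 316×1.3×1.3/((1.3+1.4)(1.3+1.4)) = 73.257 kPa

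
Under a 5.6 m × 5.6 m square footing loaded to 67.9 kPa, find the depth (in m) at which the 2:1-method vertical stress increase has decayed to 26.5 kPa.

z ≈ 3.36 m

2:1 spreading — at depth z the loaded area has grown by z in each plan dimension:
qB²/(B+z)² = Δσ_z ⇒ z = B(√(q/Δσ_z) − 1) = 5.6×(√(67.9/26.5) − 1) = 3.364 m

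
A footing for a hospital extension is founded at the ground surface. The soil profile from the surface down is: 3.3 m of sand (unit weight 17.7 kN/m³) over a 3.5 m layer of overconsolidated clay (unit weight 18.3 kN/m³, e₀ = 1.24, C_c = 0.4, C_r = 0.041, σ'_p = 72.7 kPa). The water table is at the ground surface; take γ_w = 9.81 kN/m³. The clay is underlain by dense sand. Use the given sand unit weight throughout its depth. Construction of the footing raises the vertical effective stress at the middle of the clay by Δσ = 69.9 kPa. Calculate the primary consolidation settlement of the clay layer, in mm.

Mid-depth of clay below the ground surface: z = 3.3 + 3.5/2 = 5.05 m.
Total vertical stress at mid-clay: σ_v = 17.7×3.3 + 18.3×1.75 = 90.435 kPa.
Pore pressure: u = 9.81×(5.05 − 0) = 49.541 kPa.
Initial effective stress: σ'_0 = σ_v − u = 90.435 − 49.541 = 40.894 kPa.
Final effective stress: σ'_f = 40.894 + 69.9 = 110.79 kPa.
σ'_f = 110.79 > σ'_p = 72.7 kPa, so the stress path crosses the preconsolidation pressure — recompression up to σ'_p, then virgin compression beyond:
S_c = H/(1+e₀)·[C_r·log₁₀(σ'_p/σ'_0) + C_c·log₁₀(σ'_f/σ'_p)]
    = 3.5/2.24 × [0.041×log₁₀(72.7/40.894) + 0.4×log₁₀(110.79/72.7)]
    = 1.5625 × [0.010245 + 0.073186] = 0.1304 m

S_c ≈ 130 mm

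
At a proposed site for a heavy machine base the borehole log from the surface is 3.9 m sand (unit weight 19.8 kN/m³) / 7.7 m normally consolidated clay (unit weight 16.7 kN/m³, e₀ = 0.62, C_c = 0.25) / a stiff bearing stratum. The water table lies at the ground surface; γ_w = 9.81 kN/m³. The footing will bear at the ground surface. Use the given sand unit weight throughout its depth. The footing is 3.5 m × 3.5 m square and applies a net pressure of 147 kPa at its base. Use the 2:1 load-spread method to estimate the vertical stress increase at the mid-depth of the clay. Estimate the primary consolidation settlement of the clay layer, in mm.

Mid-depth of clay below the ground surface: z = 3.9 + 7.7/2 = 7.75 m.
Total vertical stress at mid-clay: σ_v = 19.8×3.9 + 16.7×3.85 = 141.51 kPa.
Pore pressure: u = 9.81×(7.75 − 0) = 76.028 kPa.
Initial effective stress: σ'_0 = σ_v − u = 141.51 − 76.028 = 65.482 kPa.
Stress increase at mid-clay by the 2:1 spreading method:
Δσ = qBL/((B+z)(L+z)) = 147×3.5×3.5/((3.5+7.75)(3.5+7.75)) = 14.228 kPa
Final effective stress: σ'_f = σ'_0 + Δσ = 65.482 + 14.228 = 79.71 kPa.
Normally consolidated clay, so the full stress increment lies on the virgin compression line:
S_c = C_c·H/(1+e₀)·log₁₀(σ'_f/σ'_0) = 0.25×7.7/(1+0.62)×log₁₀(79.71/65.482)
    = 1.1883 × 0.085391 = 0.1015 m

S_c ≈ 101 mm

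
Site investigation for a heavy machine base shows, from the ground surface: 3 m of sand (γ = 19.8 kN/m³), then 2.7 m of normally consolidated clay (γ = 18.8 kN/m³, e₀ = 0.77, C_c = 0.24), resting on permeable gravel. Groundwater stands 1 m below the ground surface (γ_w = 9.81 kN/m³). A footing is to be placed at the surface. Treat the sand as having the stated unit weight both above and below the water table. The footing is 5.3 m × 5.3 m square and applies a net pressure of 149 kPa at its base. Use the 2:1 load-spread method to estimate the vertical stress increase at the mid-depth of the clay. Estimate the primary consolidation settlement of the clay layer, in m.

Mid-depth of clay below the ground surface: z = 3 + 2.7/2 = 4.35 m.
Total vertical stress at mid-clay: σ_v = 19.8×3 + 18.8×1.35 = 84.78 kPa.
Pore pressure: u = 9.81×(4.35 − 1) = 32.864 kPa.
Initial effective stress: σ'_0 = σ_v − u = 84.78 − 32.864 = 51.916 kPa.
Stress increase at mid-clay by the 2:1 spreading method:
Δσ = qBL/((B+z)(L+z)) = 149×5.3×5.3/((5.3+4.35)(5.3+4.35)) = 44.945 kPa
Final effective stress: σ'_f = σ'_0 + Δσ = 51.916 + 44.945 = 96.861 kPa.
Normally consolidated clay, so the full stress increment lies on the virgin compression line:
S_c = C_c·H/(1+e₀)·log₁₀(σ'_f/σ'_0) = 0.24×2.7/(1+0.77)×log₁₀(96.861/51.916)
    = 0.3661 × 0.27085 = 0.09916 m

S_c ≈ 0.0992 m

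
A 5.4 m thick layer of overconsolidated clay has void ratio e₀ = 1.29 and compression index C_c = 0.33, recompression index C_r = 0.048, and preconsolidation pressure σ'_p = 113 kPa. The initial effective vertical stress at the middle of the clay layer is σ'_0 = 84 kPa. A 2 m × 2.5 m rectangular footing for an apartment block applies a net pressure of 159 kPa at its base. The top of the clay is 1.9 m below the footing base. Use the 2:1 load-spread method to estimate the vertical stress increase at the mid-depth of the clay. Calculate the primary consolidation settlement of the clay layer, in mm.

Mid-depth of clay below the footing base: z = 1.9 + 5.4/2 = 4.6 m.
Stress increase at mid-clay by the 2:1 spreading method:
Δσ = qBL/((B+z)(L+z)) = 159×2×2.5/((2+4.6)(2.5+4.6)) = 16.965 kPa
Final effective stress: σ'_f = 84 + 16.965 = 100.97 kPa.
σ'_f = 100.97 ≤ σ'_p = 113 kPa, so the clay remains overconsolidated and only the recompression index applies:
S_c = C_r·H/(1+e₀)·log₁₀(σ'_f/σ'_0) = 0.048×5.4/2.29×log₁₀(100.97/84)
    = 0.11319 × 0.079913 = 0.009045 m

S_c ≈ 9.05 mm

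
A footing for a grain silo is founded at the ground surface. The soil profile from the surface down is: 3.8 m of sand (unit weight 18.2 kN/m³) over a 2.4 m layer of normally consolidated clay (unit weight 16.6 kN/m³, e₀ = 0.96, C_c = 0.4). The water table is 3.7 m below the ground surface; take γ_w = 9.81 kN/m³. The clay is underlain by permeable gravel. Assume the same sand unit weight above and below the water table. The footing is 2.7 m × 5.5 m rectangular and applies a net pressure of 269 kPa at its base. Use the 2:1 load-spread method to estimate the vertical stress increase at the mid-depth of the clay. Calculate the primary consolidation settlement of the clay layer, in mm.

Mid-depth of clay below the ground surface: z = 3.8 + 2.4/2 = 5 m.
Total vertical stress at mid-clay: σ_v = 18.2×3.8 + 16.6×1.2 = 89.08 kPa.
Pore pressure: u = 9.81×(5 − 3.7) = 12.753 kPa.
Initial effective stress: σ'_0 = σ_v − u = 89.08 − 12.753 = 76.327 kPa.
Stress increase at mid-clay by the 2:1 spreading method:
Δσ = qBL/((B+z)(L+z)) = 269×2.7×5.5/((2.7+5)(5.5+5)) = 49.408 kPa
Final effective stress: σ'_f = σ'_0 + Δσ = 76.327 + 49.408 = 125.73 kPa.
Normally consolidated clay, so the full stress increment lies on the virgin compression line:
S_c = C_c·H/(1+e₀)·log₁₀(σ'_f/σ'_0) = 0.4×2.4/(1+0.96)×log₁₀(125.73/76.327)
    = 0.4898 × 0.21676 = 0.1062 m

S_c ≈ 106 mm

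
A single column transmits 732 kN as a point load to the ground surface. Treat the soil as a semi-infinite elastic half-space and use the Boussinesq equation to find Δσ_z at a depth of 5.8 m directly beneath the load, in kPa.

Boussinesq vertical stress below a point load on an elastic half-space:
Δσ_z = 3P/(2πz²) · [1 + (r/z)²]^(−5/2)
r/z = 0/5.8 = 0; [1+(r/z)²]^(−5/2) = 1.
Δσ_z = 3×732/(2π×5.8²) × 1 = 10.39 × 1 = 10.39 kPa

Δσ_z ≈ 10.4 kPa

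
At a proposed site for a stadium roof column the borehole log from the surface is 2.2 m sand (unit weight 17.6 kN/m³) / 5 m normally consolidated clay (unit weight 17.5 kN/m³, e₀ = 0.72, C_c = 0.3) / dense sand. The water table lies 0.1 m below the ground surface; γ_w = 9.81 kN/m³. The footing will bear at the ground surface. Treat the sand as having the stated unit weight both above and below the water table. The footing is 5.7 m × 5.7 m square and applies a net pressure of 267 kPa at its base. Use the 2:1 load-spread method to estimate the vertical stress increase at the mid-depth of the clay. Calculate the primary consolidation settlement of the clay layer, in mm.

Mid-depth of clay below the ground surface: z = 2.2 + 5/2 = 4.7 m.
Total vertical stress at mid-clay: σ_v = 17.6×2.2 + 17.5×2.5 = 82.47 kPa.
Pore pressure: u = 9.81×(4.7 − 0.1) = 45.126 kPa.
Initial effective stress: σ'_0 = σ_v − u = 82.47 − 45.126 = 37.344 kPa.
Stress increase at mid-clay by the 2:1 spreading method:
Δσ = qBL/((B+z)(L+z)) = 267×5.7×5.7/((5.7+4.7)(5.7+4.7)) = 80.204 kPa
Final effective stress: σ'_f = σ'_0 + Δσ = 37.344 + 80.204 = 117.55 kPa.
Normally consolidated clay, so the full stress increment lies on the virgin compression line:
S_c = C_c·H/(1+e₀)·log₁₀(σ'_f/σ'_0) = 0.3×5/(1+0.72)×log₁₀(117.55/37.344)
    = 0.87209 × 0.498 = 0.4343 m

S_c ≈ 434 mm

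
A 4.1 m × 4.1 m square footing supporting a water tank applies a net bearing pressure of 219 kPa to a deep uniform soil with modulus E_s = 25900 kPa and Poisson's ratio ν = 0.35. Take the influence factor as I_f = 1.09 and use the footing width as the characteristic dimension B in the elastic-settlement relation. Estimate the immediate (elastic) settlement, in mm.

Immediate (elastic) settlement: S_e = q·B·(1−ν²)/E_s · I_f.
S_e = 219 × 4.1 × (1 − 0.35²) / 25900 × 1.09
    = 219 × 4.1 × 0.8775 / 25900 × 1.09
    = 0.03316 m = 33.16 mm

S_e ≈ 33.2 mm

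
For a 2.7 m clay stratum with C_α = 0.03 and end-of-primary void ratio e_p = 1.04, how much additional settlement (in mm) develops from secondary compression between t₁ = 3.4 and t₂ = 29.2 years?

S_s ≈ 37.1 mm

Secondary compression: S_s = C_α·H/(1+e_p)·log₁₀(t₂/t₁)
S_s = 0.03×2.7/(1+1.04)×log₁₀(29.2/3.4)
    = 0.03971 × 0.9339 = 0.03708 m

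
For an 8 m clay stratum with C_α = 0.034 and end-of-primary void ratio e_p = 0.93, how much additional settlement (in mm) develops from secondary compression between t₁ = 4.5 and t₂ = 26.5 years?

S_s ≈ 109 mm

Secondary compression: S_s = C_α·H/(1+e_p)·log₁₀(t₂/t₁)
S_s = 0.034×8/(1+0.93)×log₁₀(26.5/4.5)
    = 0.1409 × 0.77 = 0.1085 m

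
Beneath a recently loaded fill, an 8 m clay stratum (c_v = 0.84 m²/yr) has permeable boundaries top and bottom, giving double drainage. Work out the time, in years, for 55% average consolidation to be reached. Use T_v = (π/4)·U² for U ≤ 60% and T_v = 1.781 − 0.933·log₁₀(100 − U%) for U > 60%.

Drainage path length: H_d = H/2 = 4 m (double drainage).
U ≤ 60%: T_v = (π/4)·U² = (π/4)×0.55² = 0.23758.
t = T_v·H_d²/c_v = 0.23758×4²/0.84 = 4.525 years.

t ≈ 4.53 years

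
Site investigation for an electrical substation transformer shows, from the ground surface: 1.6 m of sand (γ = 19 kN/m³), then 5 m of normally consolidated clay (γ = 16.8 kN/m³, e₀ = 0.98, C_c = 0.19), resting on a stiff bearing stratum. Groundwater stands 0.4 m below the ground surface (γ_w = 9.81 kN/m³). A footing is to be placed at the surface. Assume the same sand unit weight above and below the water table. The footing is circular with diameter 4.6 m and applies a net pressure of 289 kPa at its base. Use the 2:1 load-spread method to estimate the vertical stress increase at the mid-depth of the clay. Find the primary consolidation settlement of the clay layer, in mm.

Mid-depth of clay below the ground surface: z = 1.6 + 5/2 = 4.1 m.
Total vertical stress at mid-clay: σ_v = 19×1.6 + 16.8×2.5 = 72.4 kPa.
Pore pressure: u = 9.81×(4.1 − 0.4) = 36.297 kPa.
Initial effective stress: σ'_0 = σ_v − u = 72.4 − 36.297 = 36.103 kPa.
Stress increase at mid-clay by the 2:1 spreading method:
Δσ ≈ qD²/(D+z)² = 289×4.6²/(4.6+4.1)² = 80.793 kPa
Final effective stress: σ'_f = σ'_0 + Δσ = 36.103 + 80.793 = 116.9 kPa.
Normally consolidated clay, so the full stress increment lies on the virgin compression line:
S_c = C_c·H/(1+e₀)·log₁₀(σ'_f/σ'_0) = 0.19×5/(1+0.98)×log₁₀(116.9/36.103)
    = 0.4798 × 0.51027 = 0.2448 m

S_c ≈ 245 mm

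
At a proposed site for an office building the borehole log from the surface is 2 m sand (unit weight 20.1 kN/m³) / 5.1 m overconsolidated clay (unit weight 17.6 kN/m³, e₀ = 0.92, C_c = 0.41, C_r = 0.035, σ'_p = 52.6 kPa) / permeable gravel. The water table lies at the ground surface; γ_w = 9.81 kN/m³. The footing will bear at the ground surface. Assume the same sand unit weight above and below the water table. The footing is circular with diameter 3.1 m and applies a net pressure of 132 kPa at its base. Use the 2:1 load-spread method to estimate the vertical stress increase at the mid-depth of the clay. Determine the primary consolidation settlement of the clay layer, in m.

S_c ≈ 0.0893 m

Mid-depth of clay below the ground surface: z = 2 + 5.1/2 = 4.55 m.
Total vertical stress at mid-clay: σ_v = 20.1×2 + 17.6×2.55 = 85.08 kPa.
Pore pressure: u = 9.81×(4.55 − 0) = 44.636 kPa.
Initial effective stress: σ'_0 = σ_v − u = 85.08 − 44.636 = 40.444 kPa.
Stress increase at mid-clay by the 2:1 spreading method:
Δσ ≈ qD²/(D+z)² = 132×3.1²/(3.1+4.55)² = 21.676 kPa
Final effective stress: σ'_f = 40.444 + 21.676 = 62.12 kPa.
σ'_f = 62.12 > σ'_p = 52.6 kPa, so the stress path crosses the preconsolidation pressure — recompression up to σ'_p, then virgin compression beyond:
S_c = H/(1+e₀)·[C_r·log₁₀(σ'_p/σ'_0) + C_c·log₁₀(σ'_f/σ'_p)]
    = 5.1/1.92 × [0.035×log₁₀(52.6/40.444) + 0.41×log₁₀(62.12/52.6)]
    = 2.6562 × [0.0039946 + 0.029621] = 0.08929 m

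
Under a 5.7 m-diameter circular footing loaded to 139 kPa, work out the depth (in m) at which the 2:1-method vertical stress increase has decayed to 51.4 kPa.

2:1 spreading — at depth z the loaded area has grown by z in each plan dimension:
qD²/(D+z)² = Δσ_z ⇒ z = D(√(q/Δσ_z) − 1) = 5.7×(√(139/51.4) − 1) = 3.673 m

z ≈ 3.67 m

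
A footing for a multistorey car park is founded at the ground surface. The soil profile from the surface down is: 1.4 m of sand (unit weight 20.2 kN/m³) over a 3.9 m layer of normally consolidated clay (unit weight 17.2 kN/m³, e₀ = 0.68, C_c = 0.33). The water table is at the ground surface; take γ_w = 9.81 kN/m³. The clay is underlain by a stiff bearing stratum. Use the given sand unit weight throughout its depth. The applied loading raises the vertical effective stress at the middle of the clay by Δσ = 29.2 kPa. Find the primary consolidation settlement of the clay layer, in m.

S_c ≈ 0.232 m

Mid-depth of clay below the ground surface: z = 1.4 + 3.9/2 = 3.35 m.
Total vertical stress at mid-clay: σ_v = 20.2×1.4 + 17.2×1.95 = 61.82 kPa.
Pore pressure: u = 9.81×(3.35 − 0) = 32.864 kPa.
Initial effective stress: σ'_0 = σ_v − u = 61.82 − 32.864 = 28.956 kPa.
Final effective stress: σ'_f = σ'_0 + Δσ = 28.956 + 29.2 = 58.156 kPa.
Normally consolidated clay, so the full stress increment lies on the virgin compression line:
S_c = C_c·H/(1+e₀)·log₁₀(σ'_f/σ'_0) = 0.33×3.9/(1+0.68)×log₁₀(58.156/28.956)
    = 0.76607 × 0.30286 = 0.232 m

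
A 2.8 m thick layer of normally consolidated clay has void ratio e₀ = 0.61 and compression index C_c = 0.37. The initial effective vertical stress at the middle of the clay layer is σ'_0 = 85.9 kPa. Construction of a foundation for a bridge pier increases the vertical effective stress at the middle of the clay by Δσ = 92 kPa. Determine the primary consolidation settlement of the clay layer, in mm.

S_c ≈ 203 mm

Final effective stress: σ'_f = σ'_0 + Δσ = 85.9 + 92 = 177.9 kPa.
Normally consolidated clay, so the full stress increment lies on the virgin compression line:
S_c = C_c·H/(1+e₀)·log₁₀(σ'_f/σ'_0) = 0.37×2.8/(1+0.61)×log₁₀(177.9/85.9)
    = 0.64348 × 0.31618 = 0.2035 m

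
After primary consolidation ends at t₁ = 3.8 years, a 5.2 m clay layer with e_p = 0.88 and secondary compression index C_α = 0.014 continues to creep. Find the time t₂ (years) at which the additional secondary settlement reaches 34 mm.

t₂ ≈ 28.7 years

S_s = C_α·H/(1+e_p)·log₁₀(t₂/t₁) ⇒ log₁₀(t₂/t₁) = S_s·(1+e_p)/(C_α·H).
log₁₀(t₂/t₁) = 0.034 × (1+0.88) / (0.014×5.2) = 0.878
t₂ = t₁ × 10^0.878 = 3.8 × 7.551 = 28.69 years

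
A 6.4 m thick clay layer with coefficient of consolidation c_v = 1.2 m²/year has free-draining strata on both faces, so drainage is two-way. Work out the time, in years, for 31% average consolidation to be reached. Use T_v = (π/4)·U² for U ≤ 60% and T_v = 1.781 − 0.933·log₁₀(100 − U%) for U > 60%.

Drainage path length: H_d = H/2 = 3.2 m (double drainage).
U ≤ 60%: T_v = (π/4)·U² = (π/4)×0.31² = 0.075477.
t = T_v·H_d²/c_v = 0.075477×3.2²/1.2 = 0.6441 years.

t ≈ 0.644 years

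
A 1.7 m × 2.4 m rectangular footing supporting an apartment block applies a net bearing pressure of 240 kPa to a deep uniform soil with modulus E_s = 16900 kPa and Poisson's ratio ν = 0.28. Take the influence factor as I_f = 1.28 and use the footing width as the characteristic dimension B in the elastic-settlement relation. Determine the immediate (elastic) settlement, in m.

Immediate (elastic) settlement: S_e = q·B·(1−ν²)/E_s · I_f.
S_e = 240 × 1.7 × (1 − 0.28²) / 16900 × 1.28
    = 240 × 1.7 × 0.9216 / 16900 × 1.28
    = 0.02848 m

S_e ≈ 0.0285 m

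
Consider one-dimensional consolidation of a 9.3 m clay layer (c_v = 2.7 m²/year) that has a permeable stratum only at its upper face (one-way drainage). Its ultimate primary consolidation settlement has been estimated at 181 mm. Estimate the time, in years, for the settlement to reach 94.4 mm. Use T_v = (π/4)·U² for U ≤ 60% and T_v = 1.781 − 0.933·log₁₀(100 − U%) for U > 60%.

t ≈ 6.84 years

Drainage path length: H_d = H = 9.3 m (single drainage).
U = S(t)/S_ult = 94.4/181 = 0.5215.
U ≤ 60%: T_v = (π/4)·U² = (π/4)×0.52155² = 0.21364.
t = T_v·H_d²/c_v = 0.21364×9.3²/2.7 = 6.844 years.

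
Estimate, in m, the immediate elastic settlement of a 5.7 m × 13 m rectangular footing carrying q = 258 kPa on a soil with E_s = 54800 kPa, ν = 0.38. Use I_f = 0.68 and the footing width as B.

Immediate (elastic) settlement: S_e = q·B·(1−ν²)/E_s · I_f.
S_e = 258 × 5.7 × (1 − 0.38²) / 54800 × 0.68
    = 258 × 5.7 × 0.8556 / 54800 × 0.68
    = 0.01561 m

S_e ≈ 0.0156 m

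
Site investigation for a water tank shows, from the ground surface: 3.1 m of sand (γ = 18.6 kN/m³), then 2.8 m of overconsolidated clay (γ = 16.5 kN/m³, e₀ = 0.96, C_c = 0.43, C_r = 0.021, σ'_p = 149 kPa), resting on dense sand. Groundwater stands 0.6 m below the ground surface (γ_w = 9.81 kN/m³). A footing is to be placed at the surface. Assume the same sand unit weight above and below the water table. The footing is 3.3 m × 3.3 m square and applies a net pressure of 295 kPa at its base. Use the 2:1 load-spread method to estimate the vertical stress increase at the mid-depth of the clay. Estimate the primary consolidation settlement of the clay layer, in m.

Mid-depth of clay below the ground surface: z = 3.1 + 2.8/2 = 4.5 m.
Total vertical stress at mid-clay: σ_v = 18.6×3.1 + 16.5×1.4 = 80.76 kPa.
Pore pressure: u = 9.81×(4.5 − 0.6) = 38.259 kPa.
Initial effective stress: σ'_0 = σ_v − u = 80.76 − 38.259 = 42.501 kPa.
Stress increase at mid-clay by the 2:1 spreading method:
Δσ = qBL/((B+z)(L+z)) = 295×3.3×3.3/((3.3+4.5)(3.3+4.5)) = 52.803 kPa
Final effective stress: σ'_f = 42.501 + 52.803 = 95.304 kPa.
σ'_f = 95.304 ≤ σ'_p = 149 kPa, so the clay remains overconsolidated and only the recompression index applies:
S_c = C_r·H/(1+e₀)·log₁₀(σ'_f/σ'_0) = 0.021×2.8/1.96×log₁₀(95.304/42.501)
    = 0.030001 × 0.35071 = 0.01052 m

S_c ≈ 0.0105 m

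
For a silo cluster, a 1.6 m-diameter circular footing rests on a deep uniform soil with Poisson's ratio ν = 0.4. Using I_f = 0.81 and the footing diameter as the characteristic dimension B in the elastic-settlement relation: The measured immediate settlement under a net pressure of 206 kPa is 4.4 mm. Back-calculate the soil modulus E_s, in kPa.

E_s ≈ 51000 kPa

S_e = q·B·(1−ν²)/E_s · I_f  ⇒  E_s = q·B·(1−ν²)·I_f / S_e.
E_s = 206 × 1.6 × 0.84 × 0.81 / 0.0044 = 50970 kPa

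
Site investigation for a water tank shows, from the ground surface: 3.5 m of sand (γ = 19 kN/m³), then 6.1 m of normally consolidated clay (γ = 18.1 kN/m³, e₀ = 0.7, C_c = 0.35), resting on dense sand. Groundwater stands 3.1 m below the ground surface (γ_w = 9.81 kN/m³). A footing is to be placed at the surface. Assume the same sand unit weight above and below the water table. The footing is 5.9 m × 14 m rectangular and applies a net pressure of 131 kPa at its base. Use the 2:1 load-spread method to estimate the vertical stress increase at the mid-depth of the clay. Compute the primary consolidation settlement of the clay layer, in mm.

Mid-depth of clay below the ground surface: z = 3.5 + 6.1/2 = 6.55 m.
Total vertical stress at mid-clay: σ_v = 19×3.5 + 18.1×3.05 = 121.7 kPa.
Pore pressure: u = 9.81×(6.55 − 3.1) = 33.845 kPa.
Initial effective stress: σ'_0 = σ_v − u = 121.7 − 33.845 = 87.855 kPa.
Stress increase at mid-clay by the 2:1 spreading method:
Δσ = qBL/((B+z)(L+z)) = 131×5.9×14/((5.9+6.55)(14+6.55)) = 42.293 kPa
Final effective stress: σ'_f = σ'_0 + Δσ = 87.855 + 42.293 = 130.15 kPa.
Normally consolidated clay, so the full stress increment lies on the virgin compression line:
S_c = C_c·H/(1+e₀)·log₁₀(σ'_f/σ'_0) = 0.35×6.1/(1+0.7)×log₁₀(130.15/87.855)
    = 1.2559 × 0.17068 = 0.2144 m

S_c ≈ 214 mm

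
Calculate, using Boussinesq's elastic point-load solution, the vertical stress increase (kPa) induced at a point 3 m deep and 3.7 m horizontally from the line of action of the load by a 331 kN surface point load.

Δσ_z ≈ 1.74 kPa

Boussinesq vertical stress below a point load on an elastic half-space:
Δσ_z = 3P/(2πz²) · [1 + (r/z)²]^(−5/2)
r/z = 3.7/3 = 1.2333; [1+(r/z)²]^(−5/2) = 0.099088.
Δσ_z = 3×331/(2π×3²) × 0.099088 = 17.56 × 0.099088 = 1.74 kPa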